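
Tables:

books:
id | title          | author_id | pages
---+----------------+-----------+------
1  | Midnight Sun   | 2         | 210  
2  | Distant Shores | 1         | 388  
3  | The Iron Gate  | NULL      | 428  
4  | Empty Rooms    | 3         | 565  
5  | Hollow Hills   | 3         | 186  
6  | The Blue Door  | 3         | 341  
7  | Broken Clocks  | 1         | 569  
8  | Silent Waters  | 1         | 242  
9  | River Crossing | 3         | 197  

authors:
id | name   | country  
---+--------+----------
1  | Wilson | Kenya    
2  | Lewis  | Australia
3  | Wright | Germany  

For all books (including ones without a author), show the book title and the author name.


LEFT JOIN keeps every row from books (the left table); where author_id has no match in authors, the author columns become NULL. Walk through each book:
  - book 1 (Midnight Sun): author_id=2 -> matches Lewis
  - book 2 (Distant Shores): author_id=1 -> matches Wilson
  - book 3 (The Iron Gate): author_id=NULL, no match -> kept with NULL
  - book 4 (Empty Rooms): author_id=3 -> matches Wright
  - book 5 (Hollow Hills): author_id=3 -> matches Wright
  - book 6 (The Blue Door): author_id=3 -> matches Wright
  - book 7 (Broken Clocks): author_id=1 -> matches Wilson
  - book 8 (Silent Waters): author_id=1 -> matches Wilson
  - book 9 (River Crossing): author_id=3 -> matches Wright
All 9 rows appear; 1 has NULL author.

SQL:
SELECT a.title, b.name AS author
FROM books a
LEFT JOIN authors b ON a.author_id = b.id

Result:
title          | author
---------------+-------
Midnight Sun   | Lewis 
Distant Shores | Wilson
The Iron Gate  | NULL  
Empty Rooms    | Wright
Hollow Hills   | Wright
The Blue Door  | Wright
Broken Clocks  | Wilson
Silent Waters  | Wilson
River Crossing | Wright


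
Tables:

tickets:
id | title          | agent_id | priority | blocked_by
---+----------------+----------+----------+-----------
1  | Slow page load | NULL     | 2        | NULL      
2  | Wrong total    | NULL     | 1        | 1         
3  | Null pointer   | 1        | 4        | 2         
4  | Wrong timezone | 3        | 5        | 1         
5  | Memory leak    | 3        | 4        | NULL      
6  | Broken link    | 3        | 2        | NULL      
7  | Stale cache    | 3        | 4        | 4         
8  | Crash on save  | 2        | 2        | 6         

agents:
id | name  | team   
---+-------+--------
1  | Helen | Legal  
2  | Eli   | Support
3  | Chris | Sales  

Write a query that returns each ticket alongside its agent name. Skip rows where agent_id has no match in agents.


INNER JOIN keeps only tickets rows whose agent_id matches an id in agents. Walk through each ticket:
  - ticket 1 (Slow page load): agent_id=NULL, no match -> dropped
  - ticket 2 (Wrong total): agent_id=NULL, no match -> dropped
  - ticket 3 (Null pointer): agent_id=1 -> matches Helen
  - ticket 4 (Wrong timezone): agent_id=3 -> matches Chris
  - ticket 5 (Memory leak): agent_id=3 -> matches Chris
  - ticket 6 (Broken link): agent_id=3 -> matches Chris
  - ticket 7 (Stale cache): agent_id=3 -> matches Chris
  - ticket 8 (Crash on save): agent_id=2 -> matches Eli
So 2 of 8 rows are dropped.

SQL:
SELECT a.title, b.name AS agent
FROM tickets a
INNER JOIN agents b ON a.agent_id = b.id

Result:
title          | agent
---------------+------
Null pointer   | Helen
Wrong timezone | Chris
Memory leak    | Chris
Broken link    | Chris
Stale cache    | Chris
Crash on save  | Eli  


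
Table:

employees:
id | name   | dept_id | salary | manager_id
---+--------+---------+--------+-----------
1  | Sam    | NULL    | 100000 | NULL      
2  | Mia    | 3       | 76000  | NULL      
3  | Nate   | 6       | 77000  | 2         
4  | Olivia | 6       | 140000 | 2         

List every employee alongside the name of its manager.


This is a self-join: employees is joined to a second copy of itself, matching each row's manager_id to another row's id. Use LEFT JOIN so rows with manager_id=NULL are kept.
  - employee 1 (Sam): manager_id=NULL -> NULL
  - employee 2 (Mia): manager_id=NULL -> NULL
  - employee 3 (Nate): manager_id=2 -> Mia
  - employee 4 (Olivia): manager_id=2 -> Mia

SQL:
SELECT a.name AS item, b.name AS manager
FROM employees a
LEFT JOIN employees b ON a.manager_id = b.id

Result:
item   | manager
-------+--------
Sam    | NULL   
Mia    | NULL   
Nate   | Mia    
Olivia | Mia    


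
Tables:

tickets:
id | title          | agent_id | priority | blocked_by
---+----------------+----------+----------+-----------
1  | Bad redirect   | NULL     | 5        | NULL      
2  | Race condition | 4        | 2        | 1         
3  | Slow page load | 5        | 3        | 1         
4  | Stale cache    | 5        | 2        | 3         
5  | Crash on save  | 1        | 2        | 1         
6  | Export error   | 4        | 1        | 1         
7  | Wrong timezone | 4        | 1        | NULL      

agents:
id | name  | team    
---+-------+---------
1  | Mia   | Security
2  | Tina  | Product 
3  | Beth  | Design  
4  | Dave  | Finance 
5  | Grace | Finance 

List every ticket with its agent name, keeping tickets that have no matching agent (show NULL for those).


LEFT JOIN keeps every row from tickets (the left table); where agent_id has no match in agents, the agent columns become NULL. Walk through each ticket:
  - ticket 1 (Bad redirect): agent_id=NULL, no match -> kept with NULL
  - ticket 2 (Race condition): agent_id=4 -> matches Dave
  - ticket 3 (Slow page load): agent_id=5 -> matches Grace
  - ticket 4 (Stale cache): agent_id=5 -> matches Grace
  - ticket 5 (Crash on save): agent_id=1 -> matches Mia
  - ticket 6 (Export error): agent_id=4 -> matches Dave
  - ticket 7 (Wrong timezone): agent_id=4 -> matches Dave
All 7 rows appear; 1 has NULL agent.

SQL:
SELECT a.title, b.name AS agent
FROM tickets a
LEFT JOIN agents b ON a.agent_id = b.id

Result:
title          | agent
---------------+------
Bad redirect   | NULL 
Race condition | Dave 
Slow page load | Grace
Stale cache    | Grace
Crash on save  | Mia  
Export error   | Dave 
Wrong timezone | Dave 


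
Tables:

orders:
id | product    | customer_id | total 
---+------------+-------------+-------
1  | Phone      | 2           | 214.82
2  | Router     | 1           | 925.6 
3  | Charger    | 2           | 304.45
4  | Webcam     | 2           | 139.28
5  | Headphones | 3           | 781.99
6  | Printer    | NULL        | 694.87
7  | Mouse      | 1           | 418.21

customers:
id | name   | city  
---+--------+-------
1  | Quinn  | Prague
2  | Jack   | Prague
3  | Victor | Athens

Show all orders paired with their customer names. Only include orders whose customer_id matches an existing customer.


INNER JOIN keeps only orders rows whose customer_id matches an id in customers. Walk through each order:
  - order 1 (Phone): customer_id=2 -> matches Jack
  - order 2 (Router): customer_id=1 -> matches Quinn
  - order 3 (Charger): customer_id=2 -> matches Jack
  - order 4 (Webcam): customer_id=2 -> matches Jack
  - order 5 (Headphones): customer_id=3 -> matches Victor
  - order 6 (Printer): customer_id=NULL, no match -> dropped
  - order 7 (Mouse): customer_id=1 -> matches Quinn
So 1 of 7 rows is dropped.

SQL:
SELECT a.product, b.name AS customer
FROM orders a
INNER JOIN customers b ON a.customer_id = b.id

Result:
product    | customer
-----------+---------
Phone      | Jack    
Router     | Quinn   
Charger    | Jack    
Webcam     | Jack    
Headphones | Victor  
Mouse      | Quinn   


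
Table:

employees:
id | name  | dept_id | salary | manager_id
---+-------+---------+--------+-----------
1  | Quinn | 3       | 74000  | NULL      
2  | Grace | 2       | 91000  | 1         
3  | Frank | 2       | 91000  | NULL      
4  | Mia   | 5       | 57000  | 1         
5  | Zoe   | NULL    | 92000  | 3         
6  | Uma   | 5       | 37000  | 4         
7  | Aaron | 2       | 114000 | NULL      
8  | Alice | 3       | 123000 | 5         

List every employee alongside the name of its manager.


This is a self-join: employees is joined to a second copy of itself, matching each row's manager_id to another row's id. Use LEFT JOIN so rows with manager_id=NULL are kept.
  - employee 1 (Quinn): manager_id=NULL -> NULL
  - employee 2 (Grace): manager_id=1 -> Quinn
  - employee 3 (Frank): manager_id=NULL -> NULL
  - employee 4 (Mia): manager_id=1 -> Quinn
  - employee 5 (Zoe): manager_id=3 -> Frank
  - employee 6 (Uma): manager_id=4 -> Mia
  - employee 7 (Aaron): manager_id=NULL -> NULL
  - employee 8 (Alice): manager_id=5 -> Zoe

SQL:
SELECT a.name AS item, b.name AS manager
FROM employees a
LEFT JOIN employees b ON a.manager_id = b.id

Result:
item  | manager
------+--------
Quinn | NULL   
Grace | Quinn  
Frank | NULL   
Mia   | Quinn  
Zoe   | Frank  
Uma   | Mia    
Aaron | NULL   
Alice | Zoe    


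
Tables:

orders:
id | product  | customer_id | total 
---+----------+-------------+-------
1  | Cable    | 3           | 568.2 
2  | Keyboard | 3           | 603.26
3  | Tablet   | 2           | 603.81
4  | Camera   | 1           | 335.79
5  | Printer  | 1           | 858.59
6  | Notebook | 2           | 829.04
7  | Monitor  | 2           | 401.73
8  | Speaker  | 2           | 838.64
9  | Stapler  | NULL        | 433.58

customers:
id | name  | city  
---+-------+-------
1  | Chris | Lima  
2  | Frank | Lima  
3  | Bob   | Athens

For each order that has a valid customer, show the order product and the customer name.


INNER JOIN keeps only orders rows whose customer_id matches an id in customers. Walk through each order:
  - order 1 (Cable): customer_id=3 -> matches Bob
  - order 2 (Keyboard): customer_id=3 -> matches Bob
  - order 3 (Tablet): customer_id=2 -> matches Frank
  - order 4 (Camera): customer_id=1 -> matches Chris
  - order 5 (Printer): customer_id=1 -> matches Chris
  - order 6 (Notebook): customer_id=2 -> matches Frank
  - order 7 (Monitor): customer_id=2 -> matches Frank
  - order 8 (Speaker): customer_id=2 -> matches Frank
  - order 9 (Stapler): customer_id=NULL, no match -> dropped
So 1 of 9 rows is dropped.

SQL:
SELECT a.product, b.name AS customer
FROM orders a
INNER JOIN customers b ON a.customer_id = b.id

Result:
product  | customer
---------+---------
Cable    | Bob     
Keyboard | Bob     
Tablet   | Frank   
Camera   | Chris   
Printer  | Chris   
Notebook | Frank   
Monitor  | Frank   
Speaker  | Frank   


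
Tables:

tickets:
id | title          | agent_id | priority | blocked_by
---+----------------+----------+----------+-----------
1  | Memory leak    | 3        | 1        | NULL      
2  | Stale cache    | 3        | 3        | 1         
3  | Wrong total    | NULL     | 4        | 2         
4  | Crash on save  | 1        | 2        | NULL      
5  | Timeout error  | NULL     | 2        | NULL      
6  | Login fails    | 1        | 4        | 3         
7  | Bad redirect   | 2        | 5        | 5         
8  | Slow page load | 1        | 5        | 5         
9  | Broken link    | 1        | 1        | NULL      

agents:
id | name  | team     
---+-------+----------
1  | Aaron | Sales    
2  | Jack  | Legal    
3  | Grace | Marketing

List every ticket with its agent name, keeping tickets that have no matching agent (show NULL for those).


LEFT JOIN keeps every row from tickets (the left table); where agent_id has no match in agents, the agent columns become NULL. Walk through each ticket:
  - ticket 1 (Memory leak): agent_id=3 -> matches Grace
  - ticket 2 (Stale cache): agent_id=3 -> matches Grace
  - ticket 3 (Wrong total): agent_id=NULL, no match -> kept with NULL
  - ticket 4 (Crash on save): agent_id=1 -> matches Aaron
  - ticket 5 (Timeout error): agent_id=NULL, no match -> kept with NULL
  - ticket 6 (Login fails): agent_id=1 -> matches Aaron
  - ticket 7 (Bad redirect): agent_id=2 -> matches Jack
  - ticket 8 (Slow page load): agent_id=1 -> matches Aaron
  - ticket 9 (Broken link): agent_id=1 -> matches Aaron
All 9 rows appear; 2 have NULL agent.

SQL:
SELECT a.title, b.name AS agent
FROM tickets a
LEFT JOIN agents b ON a.agent_id = b.id

Result:
title          | agent
---------------+------
Memory leak    | Grace
Stale cache    | Grace
Wrong total    | NULL 
Crash on save  | Aaron
Timeout error  | NULL 
Login fails    | Aaron
Bad redirect   | Jack 
Slow page load | Aaron
Broken link    | Aaron


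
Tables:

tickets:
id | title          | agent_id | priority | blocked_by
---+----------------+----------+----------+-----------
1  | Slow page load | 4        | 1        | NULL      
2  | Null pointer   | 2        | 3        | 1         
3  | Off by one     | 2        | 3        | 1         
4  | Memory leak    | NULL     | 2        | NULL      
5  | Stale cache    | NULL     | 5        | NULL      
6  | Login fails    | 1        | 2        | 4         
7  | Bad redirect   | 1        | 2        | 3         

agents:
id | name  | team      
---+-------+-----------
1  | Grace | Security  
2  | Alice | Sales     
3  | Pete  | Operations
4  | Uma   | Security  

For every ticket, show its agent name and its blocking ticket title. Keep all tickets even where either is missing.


Two LEFT JOINs from the same base table tickets: one to agents via agent_id, one to tickets itself via blocked_by. Both are LEFT so every ticket is preserved.
Match against agents:
  - ticket 1 (Slow page load): agent_id=4 -> matches Uma
  - ticket 2 (Null pointer): agent_id=2 -> matches Alice
  - ticket 3 (Off by one): agent_id=2 -> matches Alice
  - ticket 4 (Memory leak): agent_id=NULL, no match -> kept with NULL
  - ticket 5 (Stale cache): agent_id=NULL, no match -> kept with NULL
  - ticket 6 (Login fails): agent_id=1 -> matches Grace
  - ticket 7 (Bad redirect): agent_id=1 -> matches Grace
Match against tickets (self):
  - ticket 1 (Slow page load): blocked_by=NULL -> NULL
  - ticket 2 (Null pointer): blocked_by=1 -> Slow page load
  - ticket 3 (Off by one): blocked_by=1 -> Slow page load
  - ticket 4 (Memory leak): blocked_by=NULL -> NULL
  - ticket 5 (Stale cache): blocked_by=NULL -> NULL
  - ticket 6 (Login fails): blocked_by=4 -> Memory leak
  - ticket 7 (Bad redirect): blocked_by=3 -> Off by one

SQL:
SELECT a.title, b.name AS agent, c.title AS blocked_by
FROM tickets a
LEFT JOIN agents b ON a.agent_id = b.id
LEFT JOIN tickets c ON a.blocked_by = c.id

Result:
title          | agent | blocked_by    
---------------+-------+---------------
Slow page load | Uma   | NULL          
Null pointer   | Alice | Slow page load
Off by one     | Alice | Slow page load
Memory leak    | NULL  | NULL          
Stale cache    | NULL  | NULL          
Login fails    | Grace | Memory leak   
Bad redirect   | Grace | Off by one    


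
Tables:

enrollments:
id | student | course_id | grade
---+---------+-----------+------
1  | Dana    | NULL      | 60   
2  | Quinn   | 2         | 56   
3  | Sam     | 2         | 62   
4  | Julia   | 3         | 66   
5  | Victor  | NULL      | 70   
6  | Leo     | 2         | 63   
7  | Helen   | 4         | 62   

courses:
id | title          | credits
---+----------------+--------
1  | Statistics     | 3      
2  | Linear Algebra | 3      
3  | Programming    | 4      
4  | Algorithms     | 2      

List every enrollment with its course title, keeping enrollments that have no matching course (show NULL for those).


LEFT JOIN keeps every row from enrollments (the left table); where course_id has no match in courses, the course columns become NULL. Walk through each enrollment:
  - enrollment 1 (Dana): course_id=NULL, no match -> kept with NULL
  - enrollment 2 (Quinn): course_id=2 -> matches Linear Algebra
  - enrollment 3 (Sam): course_id=2 -> matches Linear Algebra
  - enrollment 4 (Julia): course_id=3 -> matches Programming
  - enrollment 5 (Victor): course_id=NULL, no match -> kept with NULL
  - enrollment 6 (Leo): course_id=2 -> matches Linear Algebra
  - enrollment 7 (Helen): course_id=4 -> matches Algorithms
All 7 rows appear; 2 have NULL course.

SQL:
SELECT a.student, b.title AS course
FROM enrollments a
LEFT JOIN courses b ON a.course_id = b.id

Result:
student | course        
--------+---------------
Dana    | NULL          
Quinn   | Linear Algebra
Sam     | Linear Algebra
Julia   | Programming   
Victor  | NULL          
Leo     | Linear Algebra
Helen   | Algorithms    


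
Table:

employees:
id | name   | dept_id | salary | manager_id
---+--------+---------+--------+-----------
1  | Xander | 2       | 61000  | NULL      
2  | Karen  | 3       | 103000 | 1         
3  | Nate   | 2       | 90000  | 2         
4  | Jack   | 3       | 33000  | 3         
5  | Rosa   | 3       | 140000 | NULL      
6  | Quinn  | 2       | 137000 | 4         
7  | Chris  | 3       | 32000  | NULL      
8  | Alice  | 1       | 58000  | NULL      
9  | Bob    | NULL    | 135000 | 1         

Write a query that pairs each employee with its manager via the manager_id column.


This is a self-join: employees is joined to a second copy of itself, matching each row's manager_id to another row's id. Use LEFT JOIN so rows with manager_id=NULL are kept.
  - employee 1 (Xander): manager_id=NULL -> NULL
  - employee 2 (Karen): manager_id=1 -> Xander
  - employee 3 (Nate): manager_id=2 -> Karen
  - employee 4 (Jack): manager_id=3 -> Nate
  - employee 5 (Rosa): manager_id=NULL -> NULL
  - employee 6 (Quinn): manager_id=4 -> Jack
  - employee 7 (Chris): manager_id=NULL -> NULL
  - employee 8 (Alice): manager_id=NULL -> NULL
  - employee 9 (Bob): manager_id=1 -> Xander

SQL:
SELECT a.name AS item, b.name AS manager
FROM employees a
LEFT JOIN employees b ON a.manager_id = b.id

Result:
item   | manager
-------+--------
Xander | NULL   
Karen  | Xander 
Nate   | Karen  
Jack   | Nate   
Rosa   | NULL   
Quinn  | Jack   
Chris  | NULL   
Alice  | NULL   
Bob    | Xander 


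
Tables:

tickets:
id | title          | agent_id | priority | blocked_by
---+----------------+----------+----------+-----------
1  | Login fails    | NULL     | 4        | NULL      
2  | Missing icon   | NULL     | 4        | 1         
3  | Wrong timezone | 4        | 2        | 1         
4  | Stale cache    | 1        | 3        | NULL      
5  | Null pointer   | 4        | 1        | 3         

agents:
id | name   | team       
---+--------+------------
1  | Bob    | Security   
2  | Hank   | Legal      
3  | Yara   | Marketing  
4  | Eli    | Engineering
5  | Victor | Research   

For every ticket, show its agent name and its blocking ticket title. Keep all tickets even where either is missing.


Two LEFT JOINs from the same base table tickets: one to agents via agent_id, one to tickets itself via blocked_by. Both are LEFT so every ticket is preserved.
Match against agents:
  - ticket 1 (Login fails): agent_id=NULL, no match -> kept with NULL
  - ticket 2 (Missing icon): agent_id=NULL, no match -> kept with NULL
  - ticket 3 (Wrong timezone): agent_id=4 -> matches Eli
  - ticket 4 (Stale cache): agent_id=1 -> matches Bob
  - ticket 5 (Null pointer): agent_id=4 -> matches Eli
Match against tickets (self):
  - ticket 1 (Login fails): blocked_by=NULL -> NULL
  - ticket 2 (Missing icon): blocked_by=1 -> Login fails
  - ticket 3 (Wrong timezone): blocked_by=1 -> Login fails
  - ticket 4 (Stale cache): blocked_by=NULL -> NULL
  - ticket 5 (Null pointer): blocked_by=3 -> Wrong timezone

SQL:
SELECT a.title, b.name AS agent, c.title AS blocked_by
FROM tickets a
LEFT JOIN agents b ON a.agent_id = b.id
LEFT JOIN tickets c ON a.blocked_by = c.id

Result:
title          | agent | blocked_by    
---------------+-------+---------------
Login fails    | NULL  | NULL          
Missing icon   | NULL  | Login fails   
Wrong timezone | Eli   | Login fails   
Stale cache    | Bob   | NULL          
Null pointer   | Eli   | Wrong timezone


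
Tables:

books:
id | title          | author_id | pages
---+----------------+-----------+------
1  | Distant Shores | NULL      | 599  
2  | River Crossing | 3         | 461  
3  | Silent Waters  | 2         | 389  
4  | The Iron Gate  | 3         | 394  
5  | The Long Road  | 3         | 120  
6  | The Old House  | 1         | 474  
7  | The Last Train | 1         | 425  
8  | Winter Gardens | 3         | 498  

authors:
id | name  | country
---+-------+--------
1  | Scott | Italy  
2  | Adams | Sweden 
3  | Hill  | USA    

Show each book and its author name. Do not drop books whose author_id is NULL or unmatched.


LEFT JOIN keeps every row from books (the left table); where author_id has no match in authors, the author columns become NULL. Walk through each book:
  - book 1 (Distant Shores): author_id=NULL, no match -> kept with NULL
  - book 2 (River Crossing): author_id=3 -> matches Hill
  - book 3 (Silent Waters): author_id=2 -> matches Adams
  - book 4 (The Iron Gate): author_id=3 -> matches Hill
  - book 5 (The Long Road): author_id=3 -> matches Hill
  - book 6 (The Old House): author_id=1 -> matches Scott
  - book 7 (The Last Train): author_id=1 -> matches Scott
  - book 8 (Winter Gardens): author_id=3 -> matches Hill
All 8 rows appear; 1 has NULL author.

SQL:
SELECT a.title, b.name AS author
FROM books a
LEFT JOIN authors b ON a.author_id = b.id

Result:
title          | author
---------------+-------
Distant Shores | NULL  
River Crossing | Hill  
Silent Waters  | Adams 
The Iron Gate  | Hill  
The Long Road  | Hill  
The Old House  | Scott 
The Last Train | Scott 
Winter Gardens | Hill  


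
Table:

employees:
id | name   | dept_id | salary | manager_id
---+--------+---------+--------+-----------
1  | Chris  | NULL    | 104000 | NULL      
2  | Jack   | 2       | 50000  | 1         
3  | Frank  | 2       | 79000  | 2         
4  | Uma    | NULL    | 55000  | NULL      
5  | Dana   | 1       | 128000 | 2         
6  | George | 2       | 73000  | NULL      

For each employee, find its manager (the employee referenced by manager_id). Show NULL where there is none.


This is a self-join: employees is joined to a second copy of itself, matching each row's manager_id to another row's id. Use LEFT JOIN so rows with manager_id=NULL are kept.
  - employee 1 (Chris): manager_id=NULL -> NULL
  - employee 2 (Jack): manager_id=1 -> Chris
  - employee 3 (Frank): manager_id=2 -> Jack
  - employee 4 (Uma): manager_id=NULL -> NULL
  - employee 5 (Dana): manager_id=2 -> Jack
  - employee 6 (George): manager_id=NULL -> NULL

SQL:
SELECT a.name AS item, b.name AS manager
FROM employees a
LEFT JOIN employees b ON a.manager_id = b.id

Result:
item   | manager
-------+--------
Chris  | NULL   
Jack   | Chris  
Frank  | Jack   
Uma    | NULL   
Dana   | Jack   
George | NULL   


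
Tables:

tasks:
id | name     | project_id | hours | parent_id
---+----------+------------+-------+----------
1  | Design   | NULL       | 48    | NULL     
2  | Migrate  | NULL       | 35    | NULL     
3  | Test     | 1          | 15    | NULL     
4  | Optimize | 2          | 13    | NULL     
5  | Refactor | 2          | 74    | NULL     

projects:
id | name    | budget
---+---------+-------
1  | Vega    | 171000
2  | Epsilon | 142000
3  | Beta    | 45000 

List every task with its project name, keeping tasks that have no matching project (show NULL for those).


LEFT JOIN keeps every row from tasks (the left table); where project_id has no match in projects, the project columns become NULL. Walk through each task:
  - task 1 (Design): project_id=NULL, no match -> kept with NULL
  - task 2 (Migrate): project_id=NULL, no match -> kept with NULL
  - task 3 (Test): project_id=1 -> matches Vega
  - task 4 (Optimize): project_id=2 -> matches Epsilon
  - task 5 (Refactor): project_id=2 -> matches Epsilon
All 5 rows appear; 2 have NULL project.

SQL:
SELECT a.name, b.name AS project
FROM tasks a
LEFT JOIN projects b ON a.project_id = b.id

Result:
name     | project
---------+--------
Design   | NULL   
Migrate  | NULL   
Test     | Vega   
Optimize | Epsilon
Refactor | Epsilon


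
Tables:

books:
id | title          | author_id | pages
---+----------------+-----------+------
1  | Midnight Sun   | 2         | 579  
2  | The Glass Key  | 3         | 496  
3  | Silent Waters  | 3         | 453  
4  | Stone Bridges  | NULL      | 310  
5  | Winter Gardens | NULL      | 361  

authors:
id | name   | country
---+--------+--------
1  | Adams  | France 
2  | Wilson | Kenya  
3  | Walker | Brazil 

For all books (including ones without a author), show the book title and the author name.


LEFT JOIN keeps every row from books (the left table); where author_id has no match in authors, the author columns become NULL. Walk through each book:
  - book 1 (Midnight Sun): author_id=2 -> matches Wilson
  - book 2 (The Glass Key): author_id=3 -> matches Walker
  - book 3 (Silent Waters): author_id=3 -> matches Walker
  - book 4 (Stone Bridges): author_id=NULL, no match -> kept with NULL
  - book 5 (Winter Gardens): author_id=NULL, no match -> kept with NULL
All 5 rows appear; 2 have NULL author.

SQL:
SELECT a.title, b.name AS author
FROM books a
LEFT JOIN authors b ON a.author_id = b.id

Result:
title          | author
---------------+-------
Midnight Sun   | Wilson
The Glass Key  | Walker
Silent Waters  | Walker
Stone Bridges  | NULL  
Winter Gardens | NULL  


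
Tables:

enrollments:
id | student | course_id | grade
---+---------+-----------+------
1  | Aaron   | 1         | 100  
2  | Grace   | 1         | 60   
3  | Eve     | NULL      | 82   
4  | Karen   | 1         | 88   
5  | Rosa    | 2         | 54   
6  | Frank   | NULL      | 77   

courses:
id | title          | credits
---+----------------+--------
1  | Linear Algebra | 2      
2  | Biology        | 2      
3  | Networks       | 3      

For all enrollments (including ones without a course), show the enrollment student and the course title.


LEFT JOIN keeps every row from enrollments (the left table); where course_id has no match in courses, the course columns become NULL. Walk through each enrollment:
  - enrollment 1 (Aaron): course_id=1 -> matches Linear Algebra
  - enrollment 2 (Grace): course_id=1 -> matches Linear Algebra
  - enrollment 3 (Eve): course_id=NULL, no match -> kept with NULL
  - enrollment 4 (Karen): course_id=1 -> matches Linear Algebra
  - enrollment 5 (Rosa): course_id=2 -> matches Biology
  - enrollment 6 (Frank): course_id=NULL, no match -> kept with NULL
All 6 rows appear; 2 have NULL course.

SQL:
SELECT a.student, b.title AS course
FROM enrollments a
LEFT JOIN courses b ON a.course_id = b.id

Result:
student | course        
--------+---------------
Aaron   | Linear Algebra
Grace   | Linear Algebra
Eve     | NULL          
Karen   | Linear Algebra
Rosa    | Biology       
Frank   | NULL          


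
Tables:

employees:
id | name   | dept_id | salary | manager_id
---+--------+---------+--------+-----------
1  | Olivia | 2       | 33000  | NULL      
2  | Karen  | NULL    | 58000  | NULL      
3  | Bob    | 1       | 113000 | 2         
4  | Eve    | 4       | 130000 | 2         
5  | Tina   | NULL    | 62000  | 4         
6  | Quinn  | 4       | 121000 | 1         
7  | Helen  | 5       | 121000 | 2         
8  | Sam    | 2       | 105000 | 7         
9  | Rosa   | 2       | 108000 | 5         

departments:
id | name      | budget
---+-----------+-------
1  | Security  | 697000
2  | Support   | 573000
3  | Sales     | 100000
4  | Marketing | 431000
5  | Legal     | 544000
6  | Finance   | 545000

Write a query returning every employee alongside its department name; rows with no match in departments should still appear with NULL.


LEFT JOIN keeps every row from employees (the left table); where dept_id has no match in departments, the department columns become NULL. Walk through each employee:
  - employee 1 (Olivia): dept_id=2 -> matches Support
  - employee 2 (Karen): dept_id=NULL, no match -> kept with NULL
  - employee 3 (Bob): dept_id=1 -> matches Security
  - employee 4 (Eve): dept_id=4 -> matches Marketing
  - employee 5 (Tina): dept_id=NULL, no match -> kept with NULL
  - employee 6 (Quinn): dept_id=4 -> matches Marketing
  - employee 7 (Helen): dept_id=5 -> matches Legal
  - employee 8 (Sam): dept_id=2 -> matches Support
  - employee 9 (Rosa): dept_id=2 -> matches Support
All 9 rows appear; 2 have NULL department.

SQL:
SELECT a.name, b.name AS department
FROM employees a
LEFT JOIN departments b ON a.dept_id = b.id

Result:
name   | department
-------+-----------
Olivia | Support   
Karen  | NULL      
Bob    | Security  
Eve    | Marketing 
Tina   | NULL      
Quinn  | Marketing 
Helen  | Legal     
Sam    | Support   
Rosa   | Support   


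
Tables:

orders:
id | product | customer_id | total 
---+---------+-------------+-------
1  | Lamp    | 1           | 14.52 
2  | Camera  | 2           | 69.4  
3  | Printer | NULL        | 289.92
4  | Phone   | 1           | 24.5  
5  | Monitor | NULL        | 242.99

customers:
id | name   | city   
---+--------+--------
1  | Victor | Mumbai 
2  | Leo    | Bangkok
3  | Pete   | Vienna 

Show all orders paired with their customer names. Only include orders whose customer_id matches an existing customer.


INNER JOIN keeps only orders rows whose customer_id matches an id in customers. Walk through each order:
  - order 1 (Lamp): customer_id=1 -> matches Victor
  - order 2 (Camera): customer_id=2 -> matches Leo
  - order 3 (Printer): customer_id=NULL, no match -> dropped
  - order 4 (Phone): customer_id=1 -> matches Victor
  - order 5 (Monitor): customer_id=NULL, no match -> dropped
So 2 of 5 rows are dropped.

SQL:
SELECT a.product, b.name AS customer
FROM orders a
INNER JOIN customers b ON a.customer_id = b.id

Result:
product | customer
--------+---------
Lamp    | Victor  
Camera  | Leo     
Phone   | Victor  


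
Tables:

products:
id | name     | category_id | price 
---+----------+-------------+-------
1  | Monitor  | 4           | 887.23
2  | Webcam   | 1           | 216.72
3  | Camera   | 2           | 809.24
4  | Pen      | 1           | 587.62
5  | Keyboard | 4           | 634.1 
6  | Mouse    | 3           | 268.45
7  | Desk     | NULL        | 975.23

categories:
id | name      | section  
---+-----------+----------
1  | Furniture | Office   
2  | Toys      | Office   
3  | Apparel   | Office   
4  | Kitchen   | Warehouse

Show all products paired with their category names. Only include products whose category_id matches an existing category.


INNER JOIN keeps only products rows whose category_id matches an id in categories. Walk through each product:
  - product 1 (Monitor): category_id=4 -> matches Kitchen
  - product 2 (Webcam): category_id=1 -> matches Furniture
  - product 3 (Camera): category_id=2 -> matches Toys
  - product 4 (Pen): category_id=1 -> matches Furniture
  - product 5 (Keyboard): category_id=4 -> matches Kitchen
  - product 6 (Mouse): category_id=3 -> matches Apparel
  - product 7 (Desk): category_id=NULL, no match -> dropped
So 1 of 7 rows is dropped.

SQL:
SELECT a.name, b.name AS category
FROM products a
INNER JOIN categories b ON a.category_id = b.id

Result:
name     | category 
---------+----------
Monitor  | Kitchen  
Webcam   | Furniture
Camera   | Toys     
Pen      | Furniture
Keyboard | Kitchen  
Mouse    | Apparel  


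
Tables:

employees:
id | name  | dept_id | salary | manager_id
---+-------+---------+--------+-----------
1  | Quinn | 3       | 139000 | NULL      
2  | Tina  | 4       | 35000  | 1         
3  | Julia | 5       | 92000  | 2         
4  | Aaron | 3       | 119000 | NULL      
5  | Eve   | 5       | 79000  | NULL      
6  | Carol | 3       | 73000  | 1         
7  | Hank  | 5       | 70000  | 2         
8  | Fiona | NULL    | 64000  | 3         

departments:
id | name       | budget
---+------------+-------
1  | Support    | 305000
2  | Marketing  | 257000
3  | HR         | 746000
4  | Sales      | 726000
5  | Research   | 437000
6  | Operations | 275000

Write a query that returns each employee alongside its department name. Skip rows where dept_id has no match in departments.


INNER JOIN keeps only employees rows whose dept_id matches an id in departments. Walk through each employee:
  - employee 1 (Quinn): dept_id=3 -> matches HR
  - employee 2 (Tina): dept_id=4 -> matches Sales
  - employee 3 (Julia): dept_id=5 -> matches Research
  - employee 4 (Aaron): dept_id=3 -> matches HR
  - employee 5 (Eve): dept_id=5 -> matches Research
  - employee 6 (Carol): dept_id=3 -> matches HR
  - employee 7 (Hank): dept_id=5 -> matches Research
  - employee 8 (Fiona): dept_id=NULL, no match -> dropped
So 1 of 8 rows is dropped.

SQL:
SELECT a.name, b.name AS department
FROM employees a
INNER JOIN departments b ON a.dept_id = b.id

Result:
name  | department
------+-----------
Quinn | HR        
Tina  | Sales     
Julia | Research  
Aaron | HR        
Eve   | Research  
Carol | HR        
Hank  | Research  


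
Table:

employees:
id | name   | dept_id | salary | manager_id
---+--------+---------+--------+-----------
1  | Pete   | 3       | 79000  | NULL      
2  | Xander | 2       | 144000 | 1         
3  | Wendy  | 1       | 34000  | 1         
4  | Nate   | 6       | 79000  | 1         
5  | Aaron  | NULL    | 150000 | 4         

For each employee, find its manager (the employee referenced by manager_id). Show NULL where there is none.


This is a self-join: employees is joined to a second copy of itself, matching each row's manager_id to another row's id. Use LEFT JOIN so rows with manager_id=NULL are kept.
  - employee 1 (Pete): manager_id=NULL -> NULL
  - employee 2 (Xander): manager_id=1 -> Pete
  - employee 3 (Wendy): manager_id=1 -> Pete
  - employee 4 (Nate): manager_id=1 -> Pete
  - employee 5 (Aaron): manager_id=4 -> Nate

SQL:
SELECT a.name AS item, b.name AS manager
FROM employees a
LEFT JOIN employees b ON a.manager_id = b.id

Result:
item   | manager
-------+--------
Pete   | NULL   
Xander | Pete   
Wendy  | Pete   
Nate   | Pete   
Aaron  | Nate   


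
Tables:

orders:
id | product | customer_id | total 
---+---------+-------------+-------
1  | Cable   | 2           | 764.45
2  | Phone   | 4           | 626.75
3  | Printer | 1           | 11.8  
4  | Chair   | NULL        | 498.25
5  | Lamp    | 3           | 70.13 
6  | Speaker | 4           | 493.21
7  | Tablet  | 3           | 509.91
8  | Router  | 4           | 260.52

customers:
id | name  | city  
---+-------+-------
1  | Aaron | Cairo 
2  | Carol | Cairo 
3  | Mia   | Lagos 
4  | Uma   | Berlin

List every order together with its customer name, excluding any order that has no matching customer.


INNER JOIN keeps only orders rows whose customer_id matches an id in customers. Walk through each order:
  - order 1 (Cable): customer_id=2 -> matches Carol
  - order 2 (Phone): customer_id=4 -> matches Uma
  - order 3 (Printer): customer_id=1 -> matches Aaron
  - order 4 (Chair): customer_id=NULL, no match -> dropped
  - order 5 (Lamp): customer_id=3 -> matches Mia
  - order 6 (Speaker): customer_id=4 -> matches Uma
  - order 7 (Tablet): customer_id=3 -> matches Mia
  - order 8 (Router): customer_id=4 -> matches Uma
So 1 of 8 rows is dropped.

SQL:
SELECT a.product, b.name AS customer
FROM orders a
INNER JOIN customers b ON a.customer_id = b.id

Result:
product | customer
--------+---------
Cable   | Carol   
Phone   | Uma     
Printer | Aaron   
Lamp    | Mia     
Speaker | Uma     
Tablet  | Mia     
Router  | Uma     


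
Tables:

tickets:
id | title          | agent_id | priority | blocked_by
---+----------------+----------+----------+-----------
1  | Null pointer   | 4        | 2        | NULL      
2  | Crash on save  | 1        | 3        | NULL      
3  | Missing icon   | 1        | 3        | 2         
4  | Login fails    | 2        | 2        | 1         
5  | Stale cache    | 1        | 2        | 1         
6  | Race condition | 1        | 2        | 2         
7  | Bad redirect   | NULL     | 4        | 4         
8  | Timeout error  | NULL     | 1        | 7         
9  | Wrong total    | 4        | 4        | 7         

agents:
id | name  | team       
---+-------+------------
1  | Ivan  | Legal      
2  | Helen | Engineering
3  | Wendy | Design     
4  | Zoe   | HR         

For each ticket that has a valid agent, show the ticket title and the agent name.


INNER JOIN keeps only tickets rows whose agent_id matches an id in agents. Walk through each ticket:
  - ticket 1 (Null pointer): agent_id=4 -> matches Zoe
  - ticket 2 (Crash on save): agent_id=1 -> matches Ivan
  - ticket 3 (Missing icon): agent_id=1 -> matches Ivan
  - ticket 4 (Login fails): agent_id=2 -> matches Helen
  - ticket 5 (Stale cache): agent_id=1 -> matches Ivan
  - ticket 6 (Race condition): agent_id=1 -> matches Ivan
  - ticket 7 (Bad redirect): agent_id=NULL, no match -> dropped
  - ticket 8 (Timeout error): agent_id=NULL, no match -> dropped
  - ticket 9 (Wrong total): agent_id=4 -> matches Zoe
So 2 of 9 rows are dropped.

SQL:
SELECT a.title, b.name AS agent
FROM tickets a
INNER JOIN agents b ON a.agent_id = b.id

Result:
title          | agent
---------------+------
Null pointer   | Zoe  
Crash on save  | Ivan 
Missing icon   | Ivan 
Login fails    | Helen
Stale cache    | Ivan 
Race condition | Ivan 
Wrong total    | Zoe  


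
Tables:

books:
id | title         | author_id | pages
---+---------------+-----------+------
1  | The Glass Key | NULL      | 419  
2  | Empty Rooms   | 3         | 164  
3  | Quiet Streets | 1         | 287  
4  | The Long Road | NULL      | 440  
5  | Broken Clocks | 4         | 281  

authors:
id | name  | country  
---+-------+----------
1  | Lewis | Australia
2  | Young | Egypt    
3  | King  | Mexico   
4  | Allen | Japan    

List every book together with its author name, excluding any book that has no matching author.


INNER JOIN keeps only books rows whose author_id matches an id in authors. Walk through each book:
  - book 1 (The Glass Key): author_id=NULL, no match -> dropped
  - book 2 (Empty Rooms): author_id=3 -> matches King
  - book 3 (Quiet Streets): author_id=1 -> matches Lewis
  - book 4 (The Long Road): author_id=NULL, no match -> dropped
  - book 5 (Broken Clocks): author_id=4 -> matches Allen
So 2 of 5 rows are dropped.

SQL:
SELECT a.title, b.name AS author
FROM books a
INNER JOIN authors b ON a.author_id = b.id

Result:
title         | author
--------------+-------
Empty Rooms   | King  
Quiet Streets | Lewis 
Broken Clocks | Allen 


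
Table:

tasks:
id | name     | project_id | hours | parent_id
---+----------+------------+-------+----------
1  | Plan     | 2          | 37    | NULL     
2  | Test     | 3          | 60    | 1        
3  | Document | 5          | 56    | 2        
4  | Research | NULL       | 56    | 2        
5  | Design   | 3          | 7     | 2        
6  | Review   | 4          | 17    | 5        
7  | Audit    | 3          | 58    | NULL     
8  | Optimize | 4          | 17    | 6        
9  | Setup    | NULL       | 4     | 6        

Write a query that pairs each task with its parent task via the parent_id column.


This is a self-join: tasks is joined to a second copy of itself, matching each row's parent_id to another row's id. Use LEFT JOIN so rows with parent_id=NULL are kept.
  - task 1 (Plan): parent_id=NULL -> NULL
  - task 2 (Test): parent_id=1 -> Plan
  - task 3 (Document): parent_id=2 -> Test
  - task 4 (Research): parent_id=2 -> Test
  - task 5 (Design): parent_id=2 -> Test
  - task 6 (Review): parent_id=5 -> Design
  - task 7 (Audit): parent_id=NULL -> NULL
  - task 8 (Optimize): parent_id=6 -> Review
  - task 9 (Setup): parent_id=6 -> Review

SQL:
SELECT a.name AS item, b.name AS parent
FROM tasks a
LEFT JOIN tasks b ON a.parent_id = b.id

Result:
item     | parent
---------+-------
Plan     | NULL  
Test     | Plan  
Document | Test  
Research | Test  
Design   | Test  
Review   | Design
Audit    | NULL  
Optimize | Review
Setup    | Review


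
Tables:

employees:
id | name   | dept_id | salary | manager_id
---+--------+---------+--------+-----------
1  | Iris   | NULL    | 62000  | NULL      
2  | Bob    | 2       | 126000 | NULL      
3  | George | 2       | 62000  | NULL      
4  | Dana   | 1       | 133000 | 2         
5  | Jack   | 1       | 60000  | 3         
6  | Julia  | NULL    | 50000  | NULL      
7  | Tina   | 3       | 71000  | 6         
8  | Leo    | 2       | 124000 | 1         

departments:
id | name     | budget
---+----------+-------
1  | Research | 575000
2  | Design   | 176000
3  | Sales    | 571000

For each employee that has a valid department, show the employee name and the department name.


INNER JOIN keeps only employees rows whose dept_id matches an id in departments. Walk through each employee:
  - employee 1 (Iris): dept_id=NULL, no match -> dropped
  - employee 2 (Bob): dept_id=2 -> matches Design
  - employee 3 (George): dept_id=2 -> matches Design
  - employee 4 (Dana): dept_id=1 -> matches Research
  - employee 5 (Jack): dept_id=1 -> matches Research
  - employee 6 (Julia): dept_id=NULL, no match -> dropped
  - employee 7 (Tina): dept_id=3 -> matches Sales
  - employee 8 (Leo): dept_id=2 -> matches Design
So 2 of 8 rows are dropped.

SQL:
SELECT a.name, b.name AS department
FROM employees a
INNER JOIN departments b ON a.dept_id = b.id

Result:
name   | department
-------+-----------
Bob    | Design    
George | Design    
Dana   | Research  
Jack   | Research  
Tina   | Sales     
Leo    | Design    
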